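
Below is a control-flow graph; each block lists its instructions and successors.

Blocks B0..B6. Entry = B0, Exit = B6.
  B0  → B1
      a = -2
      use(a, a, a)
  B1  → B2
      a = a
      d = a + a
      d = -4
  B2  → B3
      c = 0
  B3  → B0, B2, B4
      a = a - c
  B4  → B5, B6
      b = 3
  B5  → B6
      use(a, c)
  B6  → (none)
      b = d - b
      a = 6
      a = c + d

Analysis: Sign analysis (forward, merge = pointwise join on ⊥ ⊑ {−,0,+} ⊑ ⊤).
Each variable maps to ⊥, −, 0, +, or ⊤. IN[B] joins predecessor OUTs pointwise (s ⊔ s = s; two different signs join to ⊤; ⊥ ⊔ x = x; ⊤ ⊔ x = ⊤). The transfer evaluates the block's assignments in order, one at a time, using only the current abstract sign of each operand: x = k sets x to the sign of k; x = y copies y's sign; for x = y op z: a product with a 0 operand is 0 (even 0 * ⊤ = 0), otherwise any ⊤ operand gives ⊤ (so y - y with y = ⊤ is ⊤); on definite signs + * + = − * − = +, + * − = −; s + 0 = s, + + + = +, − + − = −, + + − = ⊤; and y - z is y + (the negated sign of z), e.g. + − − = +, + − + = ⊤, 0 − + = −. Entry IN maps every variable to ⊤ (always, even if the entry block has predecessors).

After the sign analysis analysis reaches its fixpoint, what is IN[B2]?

Per-block solution:
  B0: | IN=(all ⊤) | OUT={a:-; rest ⊤}
  B1: | IN={a:-; rest ⊤} | OUT={a:-, d:-; rest ⊤}
  B2: | IN={a:-, d:-; rest ⊤} | OUT={a:-, c:0, d:-; rest ⊤}
  B3: | IN={a:-, c:0, d:-; rest ⊤} | OUT={a:-, c:0, d:-; rest ⊤}
  B4: | IN={a:-, c:0, d:-; rest ⊤} | OUT={a:-, b:+, c:0, d:-; rest ⊤}
  B5: | IN={a:-, b:+, c:0, d:-; rest ⊤} | OUT={a:-, b:+, c:0, d:-; rest ⊤}
  B6: | IN={a:-, b:+, c:0, d:-; rest ⊤} | OUT={a:-, b:-, c:0, d:-; rest ⊤}

Merge at B2: IN[B2] = OUT[B1] ⊔ OUT[B3] = {a: -, b: ⊤, c: ⊤, d: -, e: ⊤, f: ⊤}

Answer: {a: -, b: ⊤, c: ⊤, d: -, e: ⊤, f: ⊤}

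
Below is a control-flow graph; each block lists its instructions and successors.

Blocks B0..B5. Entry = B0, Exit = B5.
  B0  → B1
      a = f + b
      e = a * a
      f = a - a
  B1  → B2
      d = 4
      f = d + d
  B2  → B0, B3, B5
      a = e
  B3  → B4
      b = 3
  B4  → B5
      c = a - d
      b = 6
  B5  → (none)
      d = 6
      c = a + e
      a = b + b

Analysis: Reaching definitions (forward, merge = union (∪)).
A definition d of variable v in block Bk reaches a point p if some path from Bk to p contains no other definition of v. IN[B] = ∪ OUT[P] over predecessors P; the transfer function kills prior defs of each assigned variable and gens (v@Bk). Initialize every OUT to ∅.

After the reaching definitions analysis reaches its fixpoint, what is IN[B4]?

Fixpoint table:
  B0:   IN={a@B2, d@B1, e@B0, f@B1}   OUT={a@B0, d@B1, e@B0, f@B0}
  B1:   IN={a@B0, d@B1, e@B0, f@B0}   OUT={a@B0, d@B1, e@B0, f@B1}
  B2:   IN={a@B0, d@B1, e@B0, f@B1}   OUT={a@B2, d@B1, e@B0, f@B1}
  B3:   IN={a@B2, d@B1, e@B0, f@B1}   OUT={a@B2, b@B3, d@B1, e@B0, f@B1}
  B4:   IN={a@B2, b@B3, d@B1, e@B0, f@B1}   OUT={a@B2, b@B4, c@B4, d@B1, e@B0, f@B1}
  B5:   IN={a@B2, b@B4, c@B4, d@B1, e@B0, f@B1}   OUT={a@B5, b@B4, c@B5, d@B5, e@B0, f@B1}

Merge at B4: IN[B4] = OUT[B3] = {a@B2, b@B3, d@B1, e@B0, f@B1}

Answer: {a@B2, b@B3, d@B1, e@B0, f@B1}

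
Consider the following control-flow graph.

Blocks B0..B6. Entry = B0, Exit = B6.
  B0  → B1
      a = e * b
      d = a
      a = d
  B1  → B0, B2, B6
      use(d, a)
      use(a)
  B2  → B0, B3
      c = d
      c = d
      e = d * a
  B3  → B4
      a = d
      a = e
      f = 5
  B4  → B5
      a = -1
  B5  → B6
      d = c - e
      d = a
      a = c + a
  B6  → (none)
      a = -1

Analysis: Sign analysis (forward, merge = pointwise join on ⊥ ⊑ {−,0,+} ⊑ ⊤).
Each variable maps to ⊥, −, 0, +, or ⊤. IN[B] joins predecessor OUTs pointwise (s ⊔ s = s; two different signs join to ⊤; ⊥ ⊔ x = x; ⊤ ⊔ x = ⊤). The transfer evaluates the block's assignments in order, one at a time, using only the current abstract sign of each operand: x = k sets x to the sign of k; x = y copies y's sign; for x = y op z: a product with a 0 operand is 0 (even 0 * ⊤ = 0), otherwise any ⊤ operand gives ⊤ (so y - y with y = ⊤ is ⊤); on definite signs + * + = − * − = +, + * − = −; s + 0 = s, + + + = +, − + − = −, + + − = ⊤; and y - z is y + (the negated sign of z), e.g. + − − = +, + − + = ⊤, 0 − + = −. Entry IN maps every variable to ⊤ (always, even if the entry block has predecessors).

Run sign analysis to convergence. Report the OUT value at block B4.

Fixpoint table:
  B0:  IN=(all ⊤)  OUT=(all ⊤)
  B1:  IN=(all ⊤)  OUT=(all ⊤)
  B2:  IN=(all ⊤)  OUT=(all ⊤)
  B3:  IN=(all ⊤)  OUT={f:+; rest ⊤}
  B4:  IN={f:+; rest ⊤}  OUT={a:-, f:+; rest ⊤}
  B5:  IN={a:-, f:+; rest ⊤}  OUT={d:-, f:+; rest ⊤}
  B6:  IN=(all ⊤)  OUT={a:-; rest ⊤}

Merge at B4: IN[B4] = OUT[B3] = {a: ⊤, b: ⊤, c: ⊤, d: ⊤, e: ⊤, f: +}
Applying B4's transfer function to that IN value gives OUT[B4] (row B4 above).

Answer: {a: -, b: ⊤, c: ⊤, d: ⊤, e: ⊤, f: +}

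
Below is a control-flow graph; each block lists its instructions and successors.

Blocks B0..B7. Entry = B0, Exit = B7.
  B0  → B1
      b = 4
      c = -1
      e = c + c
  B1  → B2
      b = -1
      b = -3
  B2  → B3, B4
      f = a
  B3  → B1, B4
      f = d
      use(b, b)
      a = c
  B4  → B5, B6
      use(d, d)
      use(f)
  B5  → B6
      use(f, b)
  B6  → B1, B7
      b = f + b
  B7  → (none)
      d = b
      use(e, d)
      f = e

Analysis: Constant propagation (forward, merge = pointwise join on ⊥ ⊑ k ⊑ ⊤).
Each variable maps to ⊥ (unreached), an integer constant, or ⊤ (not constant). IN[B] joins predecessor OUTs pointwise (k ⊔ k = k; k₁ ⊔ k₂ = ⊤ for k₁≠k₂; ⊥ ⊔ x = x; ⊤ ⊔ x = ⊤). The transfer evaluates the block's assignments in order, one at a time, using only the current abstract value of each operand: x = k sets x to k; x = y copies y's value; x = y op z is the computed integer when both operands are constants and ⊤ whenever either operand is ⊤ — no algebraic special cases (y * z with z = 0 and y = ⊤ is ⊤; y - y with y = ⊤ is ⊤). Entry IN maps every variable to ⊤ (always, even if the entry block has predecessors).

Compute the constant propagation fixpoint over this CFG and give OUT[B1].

Converged values:
  B0: | IN=(all ⊤) | OUT={b:4, c:-1, e:-2; rest ⊤}
  B1: | IN={c:-1, e:-2; rest ⊤} | OUT={b:-3, c:-1, e:-2; rest ⊤}
  B2: | IN={b:-3, c:-1, e:-2; rest ⊤} | OUT={b:-3, c:-1, e:-2; rest ⊤}
  B3: | IN={b:-3, c:-1, e:-2; rest ⊤} | OUT={a:-1, b:-3, c:-1, e:-2; rest ⊤}
  B4: | IN={b:-3, c:-1, e:-2; rest ⊤} | OUT={b:-3, c:-1, e:-2; rest ⊤}
  B5: | IN={b:-3, c:-1, e:-2; rest ⊤} | OUT={b:-3, c:-1, e:-2; rest ⊤}
  B6: | IN={b:-3, c:-1, e:-2; rest ⊤} | OUT={c:-1, e:-2; rest ⊤}
  B7: | IN={c:-1, e:-2; rest ⊤} | OUT={c:-1, e:-2, f:-2; rest ⊤}

Merge at B1: IN[B1] = OUT[B0] ⊔ OUT[B3] ⊔ OUT[B6] = {a: ⊤, b: ⊤, c: -1, d: ⊤, e: -2, f: ⊤}
Applying B1's transfer function to that IN value gives OUT[B1] (row B1 above).

Answer: {a: ⊤, b: -3, c: -1, d: ⊤, e: -2, f: ⊤}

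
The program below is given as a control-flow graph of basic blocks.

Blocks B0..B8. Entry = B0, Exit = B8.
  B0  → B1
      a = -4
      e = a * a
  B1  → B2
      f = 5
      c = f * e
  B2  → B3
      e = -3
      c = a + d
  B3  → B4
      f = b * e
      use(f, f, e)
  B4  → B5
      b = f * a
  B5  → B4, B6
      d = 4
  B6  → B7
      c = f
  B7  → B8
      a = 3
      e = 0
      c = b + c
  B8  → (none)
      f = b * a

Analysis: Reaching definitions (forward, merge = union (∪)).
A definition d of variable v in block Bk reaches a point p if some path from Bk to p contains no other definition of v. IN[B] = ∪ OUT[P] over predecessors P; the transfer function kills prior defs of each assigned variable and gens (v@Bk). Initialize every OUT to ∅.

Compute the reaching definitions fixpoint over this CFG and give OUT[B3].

Fixpoint table:
  B0:  IN={}  OUT={a@B0, e@B0}
  B1:  IN={a@B0, e@B0}  OUT={a@B0, c@B1, e@B0, f@B1}
  B2:  IN={a@B0, c@B1, e@B0, f@B1}  OUT={a@B0, c@B2, e@B2, f@B1}
  B3:  IN={a@B0, c@B2, e@B2, f@B1}  OUT={a@B0, c@B2, e@B2, f@B3}
  B4:  IN={a@B0, b@B4, c@B2, d@B5, e@B2, f@B3}  OUT={a@B0, b@B4, c@B2, d@B5, e@B2, f@B3}
  B5:  IN={a@B0, b@B4, c@B2, d@B5, e@B2, f@B3}  OUT={a@B0, b@B4, c@B2, d@B5, e@B2, f@B3}
  B6:  IN={a@B0, b@B4, c@B2, d@B5, e@B2, f@B3}  OUT={a@B0, b@B4, c@B6, d@B5, e@B2, f@B3}
  B7:  IN={a@B0, b@B4, c@B6, d@B5, e@B2, f@B3}  OUT={a@B7, b@B4, c@B7, d@B5, e@B7, f@B3}
  B8:  IN={a@B7, b@B4, c@B7, d@B5, e@B7, f@B3}  OUT={a@B7, b@B4, c@B7, d@B5, e@B7, f@B8}

Merge at B3: IN[B3] = OUT[B2] = {a@B0, c@B2, e@B2, f@B1}
Applying B3's transfer function to that IN value gives OUT[B3] (row B3 above).

Answer: {a@B0, c@B2, e@B2, f@B3}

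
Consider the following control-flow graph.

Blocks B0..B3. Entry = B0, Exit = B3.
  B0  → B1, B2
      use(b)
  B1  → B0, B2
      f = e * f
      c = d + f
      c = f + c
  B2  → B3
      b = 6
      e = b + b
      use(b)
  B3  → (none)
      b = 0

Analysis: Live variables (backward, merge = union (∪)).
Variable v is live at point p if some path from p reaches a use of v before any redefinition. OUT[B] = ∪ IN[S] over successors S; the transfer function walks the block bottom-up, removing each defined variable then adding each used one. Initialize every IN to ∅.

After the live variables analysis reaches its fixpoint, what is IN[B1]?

Fixpoint table:
  B0:  IN={b, d, e, f}  OUT={b, d, e, f}
  B1:  IN={b, d, e, f}  OUT={b, d, e, f}
  B2:  IN={}  OUT={}
  B3:  IN={}  OUT={}

Merge at B1: OUT[B1] = IN[B0] ⊔ IN[B2] = {b, d, e, f}
Applying B1's transfer function to that OUT value gives IN[B1] (row B1 above).

Answer: {b, d, e, f}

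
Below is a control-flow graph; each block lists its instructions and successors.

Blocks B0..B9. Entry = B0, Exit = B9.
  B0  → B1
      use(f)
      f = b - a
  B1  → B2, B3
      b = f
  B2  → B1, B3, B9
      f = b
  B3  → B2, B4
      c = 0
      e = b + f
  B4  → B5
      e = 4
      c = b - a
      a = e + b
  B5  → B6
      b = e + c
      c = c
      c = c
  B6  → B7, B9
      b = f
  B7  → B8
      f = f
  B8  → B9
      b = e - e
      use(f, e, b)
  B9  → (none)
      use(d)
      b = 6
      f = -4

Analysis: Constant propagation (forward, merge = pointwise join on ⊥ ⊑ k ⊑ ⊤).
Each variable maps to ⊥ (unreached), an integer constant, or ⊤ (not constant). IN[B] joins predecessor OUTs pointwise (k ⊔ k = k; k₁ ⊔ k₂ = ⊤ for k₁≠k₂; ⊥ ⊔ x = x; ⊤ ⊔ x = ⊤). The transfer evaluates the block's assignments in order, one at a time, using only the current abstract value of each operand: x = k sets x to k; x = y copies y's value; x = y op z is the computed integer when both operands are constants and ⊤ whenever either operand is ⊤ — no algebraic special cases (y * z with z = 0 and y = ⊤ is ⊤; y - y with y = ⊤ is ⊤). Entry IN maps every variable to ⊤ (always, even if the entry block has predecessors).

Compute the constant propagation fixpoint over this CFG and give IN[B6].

Per-block solution:
  B0:   IN=(all ⊤)   OUT=(all ⊤)
  B1:   IN=(all ⊤)   OUT=(all ⊤)
  B2:   IN=(all ⊤)   OUT=(all ⊤)
  B3:   IN=(all ⊤)   OUT={c:0; rest ⊤}
  B4:   IN={c:0; rest ⊤}   OUT={e:4; rest ⊤}
  B5:   IN={e:4; rest ⊤}   OUT={e:4; rest ⊤}
  B6:   IN={e:4; rest ⊤}   OUT={e:4; rest ⊤}
  B7:   IN={e:4; rest ⊤}   OUT={e:4; rest ⊤}
  B8:   IN={e:4; rest ⊤}   OUT={b:0, e:4; rest ⊤}
  B9:   IN=(all ⊤)   OUT={b:6, f:-4; rest ⊤}

Merge at B6: IN[B6] = OUT[B5] = {a: ⊤, b: ⊤, c: ⊤, d: ⊤, e: 4, f: ⊤}

Answer: {a: ⊤, b: ⊤, c: ⊤, d: ⊤, e: 4, f: ⊤}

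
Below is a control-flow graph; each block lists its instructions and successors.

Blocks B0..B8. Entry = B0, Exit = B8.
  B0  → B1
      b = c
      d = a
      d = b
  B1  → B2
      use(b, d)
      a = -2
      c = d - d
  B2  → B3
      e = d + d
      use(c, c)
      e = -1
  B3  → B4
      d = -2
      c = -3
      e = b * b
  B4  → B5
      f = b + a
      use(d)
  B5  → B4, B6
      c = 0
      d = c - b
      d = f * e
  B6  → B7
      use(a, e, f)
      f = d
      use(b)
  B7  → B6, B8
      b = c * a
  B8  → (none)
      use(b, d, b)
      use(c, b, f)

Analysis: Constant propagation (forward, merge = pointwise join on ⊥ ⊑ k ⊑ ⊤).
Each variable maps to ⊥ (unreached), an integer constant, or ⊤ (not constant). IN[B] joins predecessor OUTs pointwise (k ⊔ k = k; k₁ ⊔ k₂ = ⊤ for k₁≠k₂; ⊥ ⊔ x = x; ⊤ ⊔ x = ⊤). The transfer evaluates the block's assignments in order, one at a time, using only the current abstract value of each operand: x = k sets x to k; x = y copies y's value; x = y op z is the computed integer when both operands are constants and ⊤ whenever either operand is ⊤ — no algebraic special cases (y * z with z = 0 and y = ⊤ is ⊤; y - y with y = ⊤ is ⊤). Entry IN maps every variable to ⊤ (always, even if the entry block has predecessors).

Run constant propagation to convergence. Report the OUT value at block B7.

Answer: {a: -2, b: 0, c: 0, d: ⊤, e: ⊤, f: ⊤}

Working:
Converged values:
  B0:  IN=(all ⊤)  OUT=(all ⊤)
  B1:  IN=(all ⊤)  OUT={a:-2; rest ⊤}
  B2:  IN={a:-2; rest ⊤}  OUT={a:-2, e:-1; rest ⊤}
  B3:  IN={a:-2, e:-1; rest ⊤}  OUT={a:-2, c:-3, d:-2; rest ⊤}
  B4:  IN={a:-2; rest ⊤}  OUT={a:-2; rest ⊤}
  B5:  IN={a:-2; rest ⊤}  OUT={a:-2, c:0; rest ⊤}
  B6:  IN={a:-2, c:0; rest ⊤}  OUT={a:-2, c:0; rest ⊤}
  B7:  IN={a:-2, c:0; rest ⊤}  OUT={a:-2, b:0, c:0; rest ⊤}
  B8:  IN={a:-2, b:0, c:0; rest ⊤}  OUT={a:-2, b:0, c:0; rest ⊤}

Merge at B7: IN[B7] = OUT[B6] = {a: -2, b: ⊤, c: 0, d: ⊤, e: ⊤, f: ⊤}
Applying B7's transfer function to that IN value gives OUT[B7] (row B7 above).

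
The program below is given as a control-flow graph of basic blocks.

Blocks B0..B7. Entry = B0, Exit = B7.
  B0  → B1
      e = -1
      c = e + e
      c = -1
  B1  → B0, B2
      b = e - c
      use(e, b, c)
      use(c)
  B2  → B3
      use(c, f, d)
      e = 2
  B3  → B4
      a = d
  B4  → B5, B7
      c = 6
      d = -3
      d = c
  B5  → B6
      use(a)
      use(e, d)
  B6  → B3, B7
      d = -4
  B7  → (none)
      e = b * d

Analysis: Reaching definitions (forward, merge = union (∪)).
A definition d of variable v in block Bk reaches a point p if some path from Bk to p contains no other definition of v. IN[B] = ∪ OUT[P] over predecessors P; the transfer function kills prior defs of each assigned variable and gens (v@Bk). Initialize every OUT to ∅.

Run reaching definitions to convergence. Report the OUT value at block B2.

Answer: {b@B1, c@B0, e@B2}

Working:
Per-block solution:
  B0:   IN={b@B1, c@B0, e@B0}   OUT={b@B1, c@B0, e@B0}
  B1:   IN={b@B1, c@B0, e@B0}   OUT={b@B1, c@B0, e@B0}
  B2:   IN={b@B1, c@B0, e@B0}   OUT={b@B1, c@B0, e@B2}
  B3:   IN={a@B3, b@B1, c@B0, c@B4, d@B6, e@B2}   OUT={a@B3, b@B1, c@B0, c@B4, d@B6, e@B2}
  B4:   IN={a@B3, b@B1, c@B0, c@B4, d@B6, e@B2}   OUT={a@B3, b@B1, c@B4, d@B4, e@B2}
  B5:   IN={a@B3, b@B1, c@B4, d@B4, e@B2}   OUT={a@B3, b@B1, c@B4, d@B4, e@B2}
  B6:   IN={a@B3, b@B1, c@B4, d@B4, e@B2}   OUT={a@B3, b@B1, c@B4, d@B6, e@B2}
  B7:   IN={a@B3, b@B1, c@B4, d@B4, d@B6, e@B2}   OUT={a@B3, b@B1, c@B4, d@B4, d@B6, e@B7}

Merge at B2: IN[B2] = OUT[B1] = {b@B1, c@B0, e@B0}
Applying B2's transfer function to that IN value gives OUT[B2] (row B2 above).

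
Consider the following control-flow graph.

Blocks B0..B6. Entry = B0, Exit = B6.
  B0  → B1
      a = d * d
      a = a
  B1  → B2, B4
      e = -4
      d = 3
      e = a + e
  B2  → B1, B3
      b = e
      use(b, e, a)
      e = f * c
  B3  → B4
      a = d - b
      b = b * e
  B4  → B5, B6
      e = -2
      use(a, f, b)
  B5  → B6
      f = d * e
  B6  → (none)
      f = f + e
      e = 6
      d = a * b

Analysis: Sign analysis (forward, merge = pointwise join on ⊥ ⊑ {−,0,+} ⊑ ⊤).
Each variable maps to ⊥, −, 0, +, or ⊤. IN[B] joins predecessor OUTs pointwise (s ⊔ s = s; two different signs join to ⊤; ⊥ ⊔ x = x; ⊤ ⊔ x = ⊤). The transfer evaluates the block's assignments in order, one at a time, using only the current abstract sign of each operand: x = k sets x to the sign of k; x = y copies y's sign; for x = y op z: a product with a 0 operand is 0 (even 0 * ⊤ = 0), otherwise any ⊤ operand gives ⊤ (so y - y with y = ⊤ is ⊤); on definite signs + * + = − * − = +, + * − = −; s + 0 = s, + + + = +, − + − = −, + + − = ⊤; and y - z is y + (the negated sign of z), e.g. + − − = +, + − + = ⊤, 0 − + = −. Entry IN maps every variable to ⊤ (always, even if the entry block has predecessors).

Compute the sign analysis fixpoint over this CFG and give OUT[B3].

Answer: {a: ⊤, b: ⊤, c: ⊤, d: +, e: ⊤, f: ⊤}

Derivation:
Fixpoint table:
  B0:   IN=(all ⊤)   OUT=(all ⊤)
  B1:   IN=(all ⊤)   OUT={d:+; rest ⊤}
  B2:   IN={d:+; rest ⊤}   OUT={d:+; rest ⊤}
  B3:   IN={d:+; rest ⊤}   OUT={d:+; rest ⊤}
  B4:   IN={d:+; rest ⊤}   OUT={d:+, e:-; rest ⊤}
  B5:   IN={d:+, e:-; rest ⊤}   OUT={d:+, e:-, f:-; rest ⊤}
  B6:   IN={d:+, e:-; rest ⊤}   OUT={e:+; rest ⊤}

Merge at B3: IN[B3] = OUT[B2] = {a: ⊤, b: ⊤, c: ⊤, d: +, e: ⊤, f: ⊤}
Applying B3's transfer function to that IN value gives OUT[B3] (row B3 above).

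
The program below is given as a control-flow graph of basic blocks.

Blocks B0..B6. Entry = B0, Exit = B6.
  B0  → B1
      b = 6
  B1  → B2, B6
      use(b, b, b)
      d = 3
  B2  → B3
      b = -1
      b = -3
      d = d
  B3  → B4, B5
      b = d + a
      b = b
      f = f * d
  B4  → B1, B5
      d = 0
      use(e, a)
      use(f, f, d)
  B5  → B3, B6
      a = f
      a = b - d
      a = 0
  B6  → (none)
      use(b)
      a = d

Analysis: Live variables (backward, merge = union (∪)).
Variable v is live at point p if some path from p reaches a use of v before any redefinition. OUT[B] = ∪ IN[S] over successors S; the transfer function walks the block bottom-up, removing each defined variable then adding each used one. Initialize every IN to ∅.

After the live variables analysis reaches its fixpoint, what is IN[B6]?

Answer: {b, d}

Derivation:
Per-block solution:
  B0: | IN={a, e, f} | OUT={a, b, e, f}
  B1: | IN={a, b, e, f} | OUT={a, b, d, e, f}
  B2: | IN={a, d, e, f} | OUT={a, d, e, f}
  B3: | IN={a, d, e, f} | OUT={a, b, d, e, f}
  B4: | IN={a, b, e, f} | OUT={a, b, d, e, f}
  B5: | IN={b, d, e, f} | OUT={a, b, d, e, f}
  B6: | IN={b, d} | OUT={}

B6 is the boundary node: OUT[B6] = {}
Applying B6's transfer function to that OUT value gives IN[B6] (row B6 above).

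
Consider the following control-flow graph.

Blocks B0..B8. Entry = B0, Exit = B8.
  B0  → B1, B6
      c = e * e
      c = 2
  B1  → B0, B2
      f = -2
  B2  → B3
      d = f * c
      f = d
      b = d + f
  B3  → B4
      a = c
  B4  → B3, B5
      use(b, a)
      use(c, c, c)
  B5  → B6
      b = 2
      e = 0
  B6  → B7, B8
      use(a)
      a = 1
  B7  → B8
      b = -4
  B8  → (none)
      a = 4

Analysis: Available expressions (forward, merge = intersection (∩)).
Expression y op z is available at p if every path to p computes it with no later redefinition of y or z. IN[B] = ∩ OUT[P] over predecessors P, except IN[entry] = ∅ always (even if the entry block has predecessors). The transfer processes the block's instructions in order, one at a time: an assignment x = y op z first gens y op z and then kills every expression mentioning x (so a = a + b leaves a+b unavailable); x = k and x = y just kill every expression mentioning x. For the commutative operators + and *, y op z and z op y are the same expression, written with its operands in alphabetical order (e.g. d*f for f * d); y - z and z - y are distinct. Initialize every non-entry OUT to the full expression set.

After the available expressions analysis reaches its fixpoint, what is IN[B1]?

Answer: {e*e}

Working:
Converged values:
  B0: | IN={} | OUT={e*e}
  B1: | IN={e*e} | OUT={e*e}
  B2: | IN={e*e} | OUT={d+f, e*e}
  B3: | IN={d+f, e*e} | OUT={d+f, e*e}
  B4: | IN={d+f, e*e} | OUT={d+f, e*e}
  B5: | IN={d+f, e*e} | OUT={d+f}
  B6: | IN={} | OUT={}
  B7: | IN={} | OUT={}
  B8: | IN={} | OUT={}

Merge at B1: IN[B1] = OUT[B0] = {e*e}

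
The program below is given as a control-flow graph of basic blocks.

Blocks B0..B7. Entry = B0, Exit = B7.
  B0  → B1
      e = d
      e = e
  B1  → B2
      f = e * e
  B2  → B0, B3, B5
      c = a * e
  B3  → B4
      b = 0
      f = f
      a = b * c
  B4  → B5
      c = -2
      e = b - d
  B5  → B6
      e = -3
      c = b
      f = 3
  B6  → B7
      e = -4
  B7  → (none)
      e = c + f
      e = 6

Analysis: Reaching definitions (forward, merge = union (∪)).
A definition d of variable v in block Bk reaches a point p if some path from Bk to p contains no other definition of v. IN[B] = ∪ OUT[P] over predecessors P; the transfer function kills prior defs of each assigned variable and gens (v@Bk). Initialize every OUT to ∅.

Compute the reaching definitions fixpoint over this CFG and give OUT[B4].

Answer: {a@B3, b@B3, c@B4, e@B4, f@B3}

Derivation:
Fixpoint table:
  B0: | IN={c@B2, e@B0, f@B1} | OUT={c@B2, e@B0, f@B1}
  B1: | IN={c@B2, e@B0, f@B1} | OUT={c@B2, e@B0, f@B1}
  B2: | IN={c@B2, e@B0, f@B1} | OUT={c@B2, e@B0, f@B1}
  B3: | IN={c@B2, e@B0, f@B1} | OUT={a@B3, b@B3, c@B2, e@B0, f@B3}
  B4: | IN={a@B3, b@B3, c@B2, e@B0, f@B3} | OUT={a@B3, b@B3, c@B4, e@B4, f@B3}
  B5: | IN={a@B3, b@B3, c@B2, c@B4, e@B0, e@B4, f@B1, f@B3} | OUT={a@B3, b@B3, c@B5, e@B5, f@B5}
  B6: | IN={a@B3, b@B3, c@B5, e@B5, f@B5} | OUT={a@B3, b@B3, c@B5, e@B6, f@B5}
  B7: | IN={a@B3, b@B3, c@B5, e@B6, f@B5} | OUT={a@B3, b@B3, c@B5, e@B7, f@B5}

Merge at B4: IN[B4] = OUT[B3] = {a@B3, b@B3, c@B2, e@B0, f@B3}
Applying B4's transfer function to that IN value gives OUT[B4] (row B4 above).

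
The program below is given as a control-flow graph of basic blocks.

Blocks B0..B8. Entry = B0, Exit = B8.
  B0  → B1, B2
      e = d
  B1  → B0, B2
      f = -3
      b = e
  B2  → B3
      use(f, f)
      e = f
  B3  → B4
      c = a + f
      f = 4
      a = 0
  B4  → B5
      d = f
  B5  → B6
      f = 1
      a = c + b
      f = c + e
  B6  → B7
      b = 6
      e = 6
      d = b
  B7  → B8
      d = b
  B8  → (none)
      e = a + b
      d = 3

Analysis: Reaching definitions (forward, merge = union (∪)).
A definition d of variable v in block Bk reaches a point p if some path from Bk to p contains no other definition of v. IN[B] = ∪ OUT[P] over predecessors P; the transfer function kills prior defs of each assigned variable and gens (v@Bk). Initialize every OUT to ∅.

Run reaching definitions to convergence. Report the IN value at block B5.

Fixpoint table:
  B0: | IN={b@B1, e@B0, f@B1} | OUT={b@B1, e@B0, f@B1}
  B1: | IN={b@B1, e@B0, f@B1} | OUT={b@B1, e@B0, f@B1}
  B2: | IN={b@B1, e@B0, f@B1} | OUT={b@B1, e@B2, f@B1}
  B3: | IN={b@B1, e@B2, f@B1} | OUT={a@B3, b@B1, c@B3, e@B2, f@B3}
  B4: | IN={a@B3, b@B1, c@B3, e@B2, f@B3} | OUT={a@B3, b@B1, c@B3, d@B4, e@B2, f@B3}
  B5: | IN={a@B3, b@B1, c@B3, d@B4, e@B2, f@B3} | OUT={a@B5, b@B1, c@B3, d@B4, e@B2, f@B5}
  B6: | IN={a@B5, b@B1, c@B3, d@B4, e@B2, f@B5} | OUT={a@B5, b@B6, c@B3, d@B6, e@B6, f@B5}
  B7: | IN={a@B5, b@B6, c@B3, d@B6, e@B6, f@B5} | OUT={a@B5, b@B6, c@B3, d@B7, e@B6, f@B5}
  B8: | IN={a@B5, b@B6, c@B3, d@B7, e@B6, f@B5} | OUT={a@B5, b@B6, c@B3, d@B8, e@B8, f@B5}

Merge at B5: IN[B5] = OUT[B4] = {a@B3, b@B1, c@B3, d@B4, e@B2, f@B3}

Answer: {a@B3, b@B1, c@B3, d@B4, e@B2, f@B3}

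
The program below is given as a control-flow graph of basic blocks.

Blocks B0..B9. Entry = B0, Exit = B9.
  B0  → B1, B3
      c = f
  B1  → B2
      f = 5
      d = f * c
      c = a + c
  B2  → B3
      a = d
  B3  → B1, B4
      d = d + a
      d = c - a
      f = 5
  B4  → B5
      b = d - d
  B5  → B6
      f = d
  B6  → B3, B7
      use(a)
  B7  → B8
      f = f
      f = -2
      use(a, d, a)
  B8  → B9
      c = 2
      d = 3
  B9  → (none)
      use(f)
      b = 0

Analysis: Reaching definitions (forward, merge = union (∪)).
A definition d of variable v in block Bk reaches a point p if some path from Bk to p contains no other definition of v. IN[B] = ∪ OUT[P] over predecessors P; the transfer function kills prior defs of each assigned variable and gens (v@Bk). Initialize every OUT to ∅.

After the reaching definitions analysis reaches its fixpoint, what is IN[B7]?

Fixpoint table:
  B0:   IN={}   OUT={c@B0}
  B1:   IN={a@B2, b@B4, c@B0, c@B1, d@B3, f@B3}   OUT={a@B2, b@B4, c@B1, d@B1, f@B1}
  B2:   IN={a@B2, b@B4, c@B1, d@B1, f@B1}   OUT={a@B2, b@B4, c@B1, d@B1, f@B1}
  B3:   IN={a@B2, b@B4, c@B0, c@B1, d@B1, d@B3, f@B1, f@B5}   OUT={a@B2, b@B4, c@B0, c@B1, d@B3, f@B3}
  B4:   IN={a@B2, b@B4, c@B0, c@B1, d@B3, f@B3}   OUT={a@B2, b@B4, c@B0, c@B1, d@B3, f@B3}
  B5:   IN={a@B2, b@B4, c@B0, c@B1, d@B3, f@B3}   OUT={a@B2, b@B4, c@B0, c@B1, d@B3, f@B5}
  B6:   IN={a@B2, b@B4, c@B0, c@B1, d@B3, f@B5}   OUT={a@B2, b@B4, c@B0, c@B1, d@B3, f@B5}
  B7:   IN={a@B2, b@B4, c@B0, c@B1, d@B3, f@B5}   OUT={a@B2, b@B4, c@B0, c@B1, d@B3, f@B7}
  B8:   IN={a@B2, b@B4, c@B0, c@B1, d@B3, f@B7}   OUT={a@B2, b@B4, c@B8, d@B8, f@B7}
  B9:   IN={a@B2, b@B4, c@B8, d@B8, f@B7}   OUT={a@B2, b@B9, c@B8, d@B8, f@B7}

Merge at B7: IN[B7] = OUT[B6] = {a@B2, b@B4, c@B0, c@B1, d@B3, f@B5}

Answer: {a@B2, b@B4, c@B0, c@B1, d@B3, f@B5}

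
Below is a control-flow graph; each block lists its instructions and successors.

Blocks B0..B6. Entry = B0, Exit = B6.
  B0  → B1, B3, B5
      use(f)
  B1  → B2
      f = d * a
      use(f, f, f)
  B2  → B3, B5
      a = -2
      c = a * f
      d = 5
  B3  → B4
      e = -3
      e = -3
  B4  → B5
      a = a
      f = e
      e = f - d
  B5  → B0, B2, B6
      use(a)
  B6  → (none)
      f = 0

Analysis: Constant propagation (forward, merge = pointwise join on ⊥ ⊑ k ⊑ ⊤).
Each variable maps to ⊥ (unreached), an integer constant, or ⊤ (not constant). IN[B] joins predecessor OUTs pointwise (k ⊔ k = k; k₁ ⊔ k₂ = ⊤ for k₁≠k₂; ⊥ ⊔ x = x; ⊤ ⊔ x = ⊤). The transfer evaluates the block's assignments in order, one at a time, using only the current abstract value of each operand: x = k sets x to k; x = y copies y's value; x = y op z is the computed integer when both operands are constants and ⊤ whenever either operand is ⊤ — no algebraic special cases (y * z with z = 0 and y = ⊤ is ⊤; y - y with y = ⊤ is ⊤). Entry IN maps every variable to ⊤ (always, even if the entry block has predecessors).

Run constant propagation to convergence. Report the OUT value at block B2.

Answer: {a: -2, b: ⊤, c: ⊤, d: 5, e: ⊤, f: ⊤}

Trace:
Converged values:
  B0:   IN=(all ⊤)   OUT=(all ⊤)
  B1:   IN=(all ⊤)   OUT=(all ⊤)
  B2:   IN=(all ⊤)   OUT={a:-2, d:5; rest ⊤}
  B3:   IN=(all ⊤)   OUT={e:-3; rest ⊤}
  B4:   IN={e:-3; rest ⊤}   OUT={f:-3; rest ⊤}
  B5:   IN=(all ⊤)   OUT=(all ⊤)
  B6:   IN=(all ⊤)   OUT={f:0; rest ⊤}

Merge at B2: IN[B2] = OUT[B1] ⊔ OUT[B5] = {a: ⊤, b: ⊤, c: ⊤, d: ⊤, e: ⊤, f: ⊤}
Applying B2's transfer function to that IN value gives OUT[B2] (row B2 above).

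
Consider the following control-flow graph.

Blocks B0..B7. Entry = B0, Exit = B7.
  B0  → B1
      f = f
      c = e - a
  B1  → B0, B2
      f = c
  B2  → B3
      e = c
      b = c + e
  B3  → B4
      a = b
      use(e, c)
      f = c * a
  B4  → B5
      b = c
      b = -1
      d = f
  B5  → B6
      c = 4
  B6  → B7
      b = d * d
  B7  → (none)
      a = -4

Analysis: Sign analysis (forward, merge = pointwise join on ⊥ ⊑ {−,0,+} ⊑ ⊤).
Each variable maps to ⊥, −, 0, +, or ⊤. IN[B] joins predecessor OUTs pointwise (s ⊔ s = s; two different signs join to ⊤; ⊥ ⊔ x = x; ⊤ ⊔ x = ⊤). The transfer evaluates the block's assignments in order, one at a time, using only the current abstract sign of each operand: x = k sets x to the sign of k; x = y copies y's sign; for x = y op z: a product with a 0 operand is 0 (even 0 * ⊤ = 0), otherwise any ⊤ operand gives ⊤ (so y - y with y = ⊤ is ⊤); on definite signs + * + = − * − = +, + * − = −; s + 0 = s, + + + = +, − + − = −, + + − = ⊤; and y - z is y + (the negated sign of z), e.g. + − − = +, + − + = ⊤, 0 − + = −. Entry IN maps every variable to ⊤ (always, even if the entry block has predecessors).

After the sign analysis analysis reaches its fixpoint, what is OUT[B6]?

Answer: {a: ⊤, b: ⊤, c: +, d: ⊤, e: ⊤, f: ⊤}

Working:
Fixpoint table:
  B0:  IN=(all ⊤)  OUT=(all ⊤)
  B1:  IN=(all ⊤)  OUT=(all ⊤)
  B2:  IN=(all ⊤)  OUT=(all ⊤)
  B3:  IN=(all ⊤)  OUT=(all ⊤)
  B4:  IN=(all ⊤)  OUT={b:-; rest ⊤}
  B5:  IN={b:-; rest ⊤}  OUT={b:-, c:+; rest ⊤}
  B6:  IN={b:-, c:+; rest ⊤}  OUT={c:+; rest ⊤}
  B7:  IN={c:+; rest ⊤}  OUT={a:-, c:+; rest ⊤}

Merge at B6: IN[B6] = OUT[B5] = {a: ⊤, b: -, c: +, d: ⊤, e: ⊤, f: ⊤}
Applying B6's transfer function to that IN value gives OUT[B6] (row B6 above).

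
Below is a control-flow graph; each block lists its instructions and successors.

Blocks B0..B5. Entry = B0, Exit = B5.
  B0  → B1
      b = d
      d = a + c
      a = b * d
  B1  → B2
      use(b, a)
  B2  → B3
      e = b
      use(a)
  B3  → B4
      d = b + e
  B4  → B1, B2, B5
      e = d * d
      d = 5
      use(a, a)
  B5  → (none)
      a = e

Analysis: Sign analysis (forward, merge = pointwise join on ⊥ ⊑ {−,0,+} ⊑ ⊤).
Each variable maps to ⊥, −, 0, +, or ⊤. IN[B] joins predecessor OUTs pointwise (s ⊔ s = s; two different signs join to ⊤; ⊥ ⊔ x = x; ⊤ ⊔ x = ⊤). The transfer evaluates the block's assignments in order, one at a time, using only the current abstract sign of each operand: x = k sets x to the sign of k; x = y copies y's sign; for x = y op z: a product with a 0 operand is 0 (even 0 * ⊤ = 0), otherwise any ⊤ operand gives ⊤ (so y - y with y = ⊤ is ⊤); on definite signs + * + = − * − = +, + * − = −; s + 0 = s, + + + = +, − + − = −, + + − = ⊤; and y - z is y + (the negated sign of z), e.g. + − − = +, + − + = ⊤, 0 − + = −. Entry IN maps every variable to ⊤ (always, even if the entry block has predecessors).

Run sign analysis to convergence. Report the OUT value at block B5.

Per-block solution:
  B0:  IN=(all ⊤)  OUT=(all ⊤)
  B1:  IN=(all ⊤)  OUT=(all ⊤)
  B2:  IN=(all ⊤)  OUT=(all ⊤)
  B3:  IN=(all ⊤)  OUT=(all ⊤)
  B4:  IN=(all ⊤)  OUT={d:+; rest ⊤}
  B5:  IN={d:+; rest ⊤}  OUT={d:+; rest ⊤}

Merge at B5: IN[B5] = OUT[B4] = {a: ⊤, b: ⊤, c: ⊤, d: +, e: ⊤, f: ⊤}
Applying B5's transfer function to that IN value gives OUT[B5] (row B5 above).

Answer: {a: ⊤, b: ⊤, c: ⊤, d: +, e: ⊤, f: ⊤}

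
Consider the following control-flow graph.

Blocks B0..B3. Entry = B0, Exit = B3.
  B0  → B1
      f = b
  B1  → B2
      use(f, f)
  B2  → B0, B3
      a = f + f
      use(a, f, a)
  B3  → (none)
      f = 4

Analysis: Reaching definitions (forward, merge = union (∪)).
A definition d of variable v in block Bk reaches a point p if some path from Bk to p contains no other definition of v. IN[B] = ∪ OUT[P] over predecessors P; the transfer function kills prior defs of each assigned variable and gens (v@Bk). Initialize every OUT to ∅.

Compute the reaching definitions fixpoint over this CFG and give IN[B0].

Fixpoint table:
  B0:  IN={a@B2, f@B0}  OUT={a@B2, f@B0}
  B1:  IN={a@B2, f@B0}  OUT={a@B2, f@B0}
  B2:  IN={a@B2, f@B0}  OUT={a@B2, f@B0}
  B3:  IN={a@B2, f@B0}  OUT={a@B2, f@B3}

Merge at B0 (entry node, so the boundary value {} is joined with the incoming edge(s)): IN[B0] = {} ⊔ OUT[B2] = {a@B2, f@B0}

Answer: {a@B2, f@B0}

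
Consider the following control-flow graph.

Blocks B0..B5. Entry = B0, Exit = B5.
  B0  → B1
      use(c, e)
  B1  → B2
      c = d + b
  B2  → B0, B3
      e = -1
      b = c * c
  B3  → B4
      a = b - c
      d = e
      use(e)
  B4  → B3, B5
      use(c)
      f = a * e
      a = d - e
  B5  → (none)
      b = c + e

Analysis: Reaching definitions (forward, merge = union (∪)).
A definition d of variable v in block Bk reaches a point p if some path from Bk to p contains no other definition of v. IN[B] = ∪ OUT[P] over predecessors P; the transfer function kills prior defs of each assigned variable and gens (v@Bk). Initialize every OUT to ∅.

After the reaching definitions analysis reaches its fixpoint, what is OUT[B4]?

Per-block solution:
  B0:   IN={b@B2, c@B1, e@B2}   OUT={b@B2, c@B1, e@B2}
  B1:   IN={b@B2, c@B1, e@B2}   OUT={b@B2, c@B1, e@B2}
  B2:   IN={b@B2, c@B1, e@B2}   OUT={b@B2, c@B1, e@B2}
  B3:   IN={a@B4, b@B2, c@B1, d@B3, e@B2, f@B4}   OUT={a@B3, b@B2, c@B1, d@B3, e@B2, f@B4}
  B4:   IN={a@B3, b@B2, c@B1, d@B3, e@B2, f@B4}   OUT={a@B4, b@B2, c@B1, d@B3, e@B2, f@B4}
  B5:   IN={a@B4, b@B2, c@B1, d@B3, e@B2, f@B4}   OUT={a@B4, b@B5, c@B1, d@B3, e@B2, f@B4}

Merge at B4: IN[B4] = OUT[B3] = {a@B3, b@B2, c@B1, d@B3, e@B2, f@B4}
Applying B4's transfer function to that IN value gives OUT[B4] (row B4 above).

Answer: {a@B4, b@B2, c@B1, d@B3, e@B2, f@B4}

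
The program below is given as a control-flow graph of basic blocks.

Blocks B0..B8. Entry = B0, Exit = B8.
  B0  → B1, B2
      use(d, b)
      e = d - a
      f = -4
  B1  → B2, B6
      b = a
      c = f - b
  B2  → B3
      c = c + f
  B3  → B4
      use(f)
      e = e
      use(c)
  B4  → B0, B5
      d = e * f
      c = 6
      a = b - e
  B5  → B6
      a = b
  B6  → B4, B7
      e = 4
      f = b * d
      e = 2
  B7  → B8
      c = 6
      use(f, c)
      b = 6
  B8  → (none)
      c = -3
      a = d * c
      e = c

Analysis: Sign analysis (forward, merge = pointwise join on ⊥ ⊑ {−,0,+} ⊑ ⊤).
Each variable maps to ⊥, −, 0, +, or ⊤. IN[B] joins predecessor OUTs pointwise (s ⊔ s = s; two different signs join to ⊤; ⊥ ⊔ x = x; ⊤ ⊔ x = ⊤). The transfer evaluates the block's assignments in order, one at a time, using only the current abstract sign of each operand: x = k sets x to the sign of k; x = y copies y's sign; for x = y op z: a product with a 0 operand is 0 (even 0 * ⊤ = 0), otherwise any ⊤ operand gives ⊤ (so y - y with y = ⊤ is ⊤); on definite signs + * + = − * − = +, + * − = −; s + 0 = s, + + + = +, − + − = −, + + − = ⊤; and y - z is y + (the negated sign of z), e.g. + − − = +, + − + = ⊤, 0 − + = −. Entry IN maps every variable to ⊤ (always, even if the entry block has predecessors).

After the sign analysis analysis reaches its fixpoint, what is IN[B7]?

Answer: {a: ⊤, b: ⊤, c: ⊤, d: ⊤, e: +, f: ⊤}

Trace:
Per-block solution:
  B0: | IN=(all ⊤) | OUT={f:-; rest ⊤}
  B1: | IN={f:-; rest ⊤} | OUT={f:-; rest ⊤}
  B2: | IN={f:-; rest ⊤} | OUT={f:-; rest ⊤}
  B3: | IN={f:-; rest ⊤} | OUT={f:-; rest ⊤}
  B4: | IN=(all ⊤) | OUT={c:+; rest ⊤}
  B5: | IN={c:+; rest ⊤} | OUT={c:+; rest ⊤}
  B6: | IN=(all ⊤) | OUT={e:+; rest ⊤}
  B7: | IN={e:+; rest ⊤} | OUT={b:+, c:+, e:+; rest ⊤}
  B8: | IN={b:+, c:+, e:+; rest ⊤} | OUT={b:+, c:-, e:-; rest ⊤}

Merge at B7: IN[B7] = OUT[B6] = {a: ⊤, b: ⊤, c: ⊤, d: ⊤, e: +, f: ⊤}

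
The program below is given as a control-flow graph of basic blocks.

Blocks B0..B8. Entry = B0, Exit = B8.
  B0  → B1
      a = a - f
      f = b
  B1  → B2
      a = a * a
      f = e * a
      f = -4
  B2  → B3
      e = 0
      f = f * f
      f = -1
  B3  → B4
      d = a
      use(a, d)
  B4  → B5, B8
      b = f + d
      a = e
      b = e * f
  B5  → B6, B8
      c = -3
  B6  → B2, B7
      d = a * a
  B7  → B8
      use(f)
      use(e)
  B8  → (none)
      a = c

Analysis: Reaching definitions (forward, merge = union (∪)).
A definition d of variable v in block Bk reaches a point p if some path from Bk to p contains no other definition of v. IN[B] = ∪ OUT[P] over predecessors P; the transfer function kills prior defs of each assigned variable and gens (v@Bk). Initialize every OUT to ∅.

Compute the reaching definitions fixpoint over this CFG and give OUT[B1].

Fixpoint table:
  B0:   IN={}   OUT={a@B0, f@B0}
  B1:   IN={a@B0, f@B0}   OUT={a@B1, f@B1}
  B2:   IN={a@B1, a@B4, b@B4, c@B5, d@B6, e@B2, f@B1, f@B2}   OUT={a@B1, a@B4, b@B4, c@B5, d@B6, e@B2, f@B2}
  B3:   IN={a@B1, a@B4, b@B4, c@B5, d@B6, e@B2, f@B2}   OUT={a@B1, a@B4, b@B4, c@B5, d@B3, e@B2, f@B2}
  B4:   IN={a@B1, a@B4, b@B4, c@B5, d@B3, e@B2, f@B2}   OUT={a@B4, b@B4, c@B5, d@B3, e@B2, f@B2}
  B5:   IN={a@B4, b@B4, c@B5, d@B3, e@B2, f@B2}   OUT={a@B4, b@B4, c@B5, d@B3, e@B2, f@B2}
  B6:   IN={a@B4, b@B4, c@B5, d@B3, e@B2, f@B2}   OUT={a@B4, b@B4, c@B5, d@B6, e@B2, f@B2}
  B7:   IN={a@B4, b@B4, c@B5, d@B6, e@B2, f@B2}   OUT={a@B4, b@B4, c@B5, d@B6, e@B2, f@B2}
  B8:   IN={a@B4, b@B4, c@B5, d@B3, d@B6, e@B2, f@B2}   OUT={a@B8, b@B4, c@B5, d@B3, d@B6, e@B2, f@B2}

Merge at B1: IN[B1] = OUT[B0] = {a@B0, f@B0}
Applying B1's transfer function to that IN value gives OUT[B1] (row B1 above).

Answer: {a@B1, f@B1}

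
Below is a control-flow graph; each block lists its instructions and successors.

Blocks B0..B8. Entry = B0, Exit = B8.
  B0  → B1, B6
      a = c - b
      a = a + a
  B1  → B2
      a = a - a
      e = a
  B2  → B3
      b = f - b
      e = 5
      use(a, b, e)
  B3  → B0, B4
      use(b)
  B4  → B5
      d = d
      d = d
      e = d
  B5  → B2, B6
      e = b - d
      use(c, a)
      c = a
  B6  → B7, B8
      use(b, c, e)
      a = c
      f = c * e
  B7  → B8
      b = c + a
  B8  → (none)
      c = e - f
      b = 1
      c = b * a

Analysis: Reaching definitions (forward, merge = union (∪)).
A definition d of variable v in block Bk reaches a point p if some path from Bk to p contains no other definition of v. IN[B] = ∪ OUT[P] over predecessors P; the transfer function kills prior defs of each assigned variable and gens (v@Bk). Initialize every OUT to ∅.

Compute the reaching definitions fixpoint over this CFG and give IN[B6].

Answer: {a@B0, a@B1, b@B2, c@B5, d@B4, e@B2, e@B5}

Trace:
Fixpoint table:
  B0:   IN={a@B1, b@B2, c@B5, d@B4, e@B2}   OUT={a@B0, b@B2, c@B5, d@B4, e@B2}
  B1:   IN={a@B0, b@B2, c@B5, d@B4, e@B2}   OUT={a@B1, b@B2, c@B5, d@B4, e@B1}
  B2:   IN={a@B1, b@B2, c@B5, d@B4, e@B1, e@B5}   OUT={a@B1, b@B2, c@B5, d@B4, e@B2}
  B3:   IN={a@B1, b@B2, c@B5, d@B4, e@B2}   OUT={a@B1, b@B2, c@B5, d@B4, e@B2}
  B4:   IN={a@B1, b@B2, c@B5, d@B4, e@B2}   OUT={a@B1, b@B2, c@B5, d@B4, e@B4}
  B5:   IN={a@B1, b@B2, c@B5, d@B4, e@B4}   OUT={a@B1, b@B2, c@B5, d@B4, e@B5}
  B6:   IN={a@B0, a@B1, b@B2, c@B5, d@B4, e@B2, e@B5}   OUT={a@B6, b@B2, c@B5, d@B4, e@B2, e@B5, f@B6}
  B7:   IN={a@B6, b@B2, c@B5, d@B4, e@B2, e@B5, f@B6}   OUT={a@B6, b@B7, c@B5, d@B4, e@B2, e@B5, f@B6}
  B8:   IN={a@B6, b@B2, b@B7, c@B5, d@B4, e@B2, e@B5, f@B6}   OUT={a@B6, b@B8, c@B8, d@B4, e@B2, e@B5, f@B6}

Merge at B6: IN[B6] = OUT[B0] ⊔ OUT[B5] = {a@B0, a@B1, b@B2, c@B5, d@B4, e@B2, e@B5}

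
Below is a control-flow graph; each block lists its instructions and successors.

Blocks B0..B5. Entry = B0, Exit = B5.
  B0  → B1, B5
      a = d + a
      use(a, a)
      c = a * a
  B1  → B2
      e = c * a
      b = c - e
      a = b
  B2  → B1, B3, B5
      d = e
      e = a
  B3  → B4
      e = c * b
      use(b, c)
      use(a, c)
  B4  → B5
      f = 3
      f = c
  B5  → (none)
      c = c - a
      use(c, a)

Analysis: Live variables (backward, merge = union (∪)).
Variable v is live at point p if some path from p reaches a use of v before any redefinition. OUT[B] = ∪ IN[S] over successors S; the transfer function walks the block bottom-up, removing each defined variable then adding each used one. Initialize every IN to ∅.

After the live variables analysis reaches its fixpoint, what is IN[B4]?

Fixpoint table:
  B0:  IN={a, d}  OUT={a, c}
  B1:  IN={a, c}  OUT={a, b, c, e}
  B2:  IN={a, b, c, e}  OUT={a, b, c}
  B3:  IN={a, b, c}  OUT={a, c}
  B4:  IN={a, c}  OUT={a, c}
  B5:  IN={a, c}  OUT={}

Merge at B4: OUT[B4] = IN[B5] = {a, c}
Applying B4's transfer function to that OUT value gives IN[B4] (row B4 above).

Answer: {a, c}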